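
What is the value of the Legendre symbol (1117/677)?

Reduce the numerator: 1117 ≡ 440 (mod 677), so (1117/677) = (440/677).
Factor out 2: 440 = 2^3·55. Since 677 ≡ 5 (mod 8), (2/677) = -1, and (2/677)^3 = -1. Now have -(55/677).
677 ≡ 1 (mod 4), so quadratic reciprocity gives (55/677) = (677/55). Reduce: 677 ≡ 17 (mod 55). Now have -(17/55).
17 ≡ 1 (mod 4), so quadratic reciprocity gives (17/55) = (55/17). Reduce: 55 ≡ 4 (mod 17). Now have -(4/17).
Factor out 2: 4 = 2^2. Since 17 ≡ 1 (mod 8), (2/17) = +1, and (2/17)^2 = +1. Now have -(1/17).
(1/17) = 1. Collecting the sign factors: -1.

-1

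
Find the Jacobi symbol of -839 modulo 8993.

(-839/8993)
  = (839/8993)    [8993 ≡ 1 mod 4 ⇒ (-1/8993) = +1]
  = (8993/839)    [QR: 8993 ≡ 1 mod 4, sign kept]
  = (603/839)    [8993 ≡ 603 mod 839]
  = -(839/603)    [QR: both ≡ 3 mod 4, sign flips]
  = -(236/603)    [839 ≡ 236 mod 603]
  = -(59/603)    [603 ≡ 3 mod 8 ⇒ (2/603)^2 = +1]
  = (603/59)    [QR: both ≡ 3 mod 4, sign flips]
  = (13/59)    [603 ≡ 13 mod 59]
  = (59/13)    [QR: 13 ≡ 1 mod 4, sign kept]
  = (7/13)    [59 ≡ 7 mod 13]
  = (13/7)    [QR: 13 ≡ 1 mod 4, sign kept]
  = (6/7)    [13 ≡ 6 mod 7]
  = (3/7)    [7 ≡ 7 mod 8 ⇒ (2/7) = +1]
  = -(7/3)    [QR: both ≡ 3 mod 4, sign flips]
  = -(1/3)    [7 ≡ 1 mod 3]
  = -1    [(1/3) = 1]

-1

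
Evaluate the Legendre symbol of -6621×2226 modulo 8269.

By multiplicativity, (-6621·2226/8269) = (-6621/8269)·(2226/8269).
First factor (-6621/8269):
Reduce the numerator: -6621 ≡ 1648 (mod 8269), so (-6621/8269) = (1648/8269).
Factor out 2: 1648 = 2^4·103. Since 8269 ≡ 5 (mod 8), (2/8269) = -1, and (2/8269)^4 = +1. Now have (103/8269).
8269 ≡ 1 (mod 4), so quadratic reciprocity gives (103/8269) = (8269/103). Reduce: 8269 ≡ 29 (mod 103). Now have (29/103).
29 ≡ 1 (mod 4), so quadratic reciprocity gives (29/103) = (103/29). Reduce: 103 ≡ 16 (mod 29). Now have (16/29).
Factor out 2: 16 = 2^4. Since 29 ≡ 5 (mod 8), (2/29) = -1, and (2/29)^4 = +1. Now have (1/29).
(1/29) = 1. Collecting the sign factors: 1.
Second factor (2226/8269):
Factor out 2: 2226 = 2·1113. Since 8269 ≡ 5 (mod 8), (2/8269) = -1. Now have -(1113/8269).
1113 ≡ 1 (mod 4), so quadratic reciprocity gives (1113/8269) = (8269/1113). Reduce: 8269 ≡ 478 (mod 1113). Now have -(478/1113).
Factor out 2: 478 = 2·239. Since 1113 ≡ 1 (mod 8), (2/1113) = +1. Now have -(239/1113).
1113 ≡ 1 (mod 4), so quadratic reciprocity gives (239/1113) = (1113/239). Reduce: 1113 ≡ 157 (mod 239). Now have -(157/239).
157 ≡ 1 (mod 4), so quadratic reciprocity gives (157/239) = (239/157). Reduce: 239 ≡ 82 (mod 157). Now have -(82/157).
Factor out 2: 82 = 2·41. Since 157 ≡ 5 (mod 8), (2/157) = -1. Now have (41/157).
41 ≡ 1 (mod 4), so quadratic reciprocity gives (41/157) = (157/41). Reduce: 157 ≡ 34 (mod 41). Now have (34/41).
Factor out 2: 34 = 2·17. Since 41 ≡ 1 (mod 8), (2/41) = +1. Now have (17/41).
17 ≡ 1 (mod 4), so quadratic reciprocity gives (17/41) = (41/17). Reduce: 41 ≡ 7 (mod 17). Now have (7/17).
17 ≡ 1 (mod 4), so quadratic reciprocity gives (7/17) = (17/7). Reduce: 17 ≡ 3 (mod 7). Now have (3/7).
Both 3 ≡ 3 and 7 ≡ 3 (mod 4), so reciprocity gives (3/7) = -(7/3). Reduce: 7 ≡ 1 (mod 3). Now have -(1/3).
(1/3) = 1. Collecting the sign factors: -1.
Product: (1)·(-1) = -1.

-1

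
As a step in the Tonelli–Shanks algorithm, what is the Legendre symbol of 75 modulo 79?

-1

Both 75 ≡ 3 and 79 ≡ 3 (mod 4), so reciprocity gives (75/79) = -(79/75). Reduce: 79 ≡ 4 (mod 75). Now have -(4/75).
Factor out 2: 4 = 2^2. Since 75 ≡ 3 (mod 8), (2/75) = -1, and (2/75)^2 = +1. Now have -(1/75).
(1/75) = 1. Collecting the sign factors: -1.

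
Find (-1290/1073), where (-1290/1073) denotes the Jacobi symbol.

1

Pull out -1: (-1290/1073) = (-1/1073)·(1290/1073). Since 1073 ≡ 1 (mod 4), (-1/1073) = +1. Now have (1290/1073).
Reduce the numerator: 1290 ≡ 217 (mod 1073), so (1290/1073) = (217/1073).
217 ≡ 1 (mod 4), so quadratic reciprocity gives (217/1073) = (1073/217). Reduce: 1073 ≡ 205 (mod 217). Now have (205/217).
205 ≡ 1 (mod 4), so quadratic reciprocity gives (205/217) = (217/205). Reduce: 217 ≡ 12 (mod 205). Now have (12/205).
Factor out 2: 12 = 2^2·3. Since 205 ≡ 5 (mod 8), (2/205) = -1, and (2/205)^2 = +1. Now have (3/205).
205 ≡ 1 (mod 4), so quadratic reciprocity gives (3/205) = (205/3). Reduce: 205 ≡ 1 (mod 3). Now have (1/3).
(1/3) = 1. Collecting the sign factors: 1.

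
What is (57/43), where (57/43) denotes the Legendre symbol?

1

Reduce the numerator: 57 ≡ 14 (mod 43), so (57/43) = (14/43).
Factor out 2: 14 = 2·7. Since 43 ≡ 3 (mod 8), (2/43) = -1. Now have -(7/43).
Both 7 ≡ 3 and 43 ≡ 3 (mod 4), so reciprocity gives (7/43) = -(43/7). Reduce: 43 ≡ 1 (mod 7). Now have (1/7).
(1/7) = 1. Collecting the sign factors: 1.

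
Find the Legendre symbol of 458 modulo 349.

(458/349)
  = (109/349)    [458 ≡ 109 mod 349]
  = (349/109)    [QR: 109 ≡ 1 mod 4, sign kept]
  = (22/109)    [349 ≡ 22 mod 109]
  = -(11/109)    [109 ≡ 5 mod 8 ⇒ (2/109) = -1]
  = -(109/11)    [QR: 109 ≡ 1 mod 4, sign kept]
  = -(10/11)    [109 ≡ 10 mod 11]
  = (5/11)    [11 ≡ 3 mod 8 ⇒ (2/11) = -1]
  = (11/5)    [QR: 5 ≡ 1 mod 4, sign kept]
  = (1/5)    [11 ≡ 1 mod 5]
  = 1    [(1/5) = 1]

1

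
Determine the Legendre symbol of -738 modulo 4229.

1

(-738|4229)
  = (738|4229)    [4229 ≡ 1 mod 4 ⇒ (-1|4229) = +1]
  = -(369|4229)    [4229 ≡ 5 mod 8 ⇒ (2|4229) = -1]
  = -(4229|369)    [QR: 369 ≡ 1 mod 4, sign kept]
  = -(170|369)    [4229 ≡ 170 mod 369]
  = -(85|369)    [369 ≡ 1 mod 8 ⇒ (2|369) = +1]
  = -(369|85)    [QR: 85 ≡ 1 mod 4, sign kept]
  = -(29|85)    [369 ≡ 29 mod 85]
  = -(85|29)    [QR: 29 ≡ 1 mod 4, sign kept]
  = -(27|29)    [85 ≡ 27 mod 29]
  = -(29|27)    [QR: 29 ≡ 1 mod 4, sign kept]
  = -(2|27)    [29 ≡ 2 mod 27]
  = (1|27)    [27 ≡ 3 mod 8 ⇒ (2|27) = -1]
  = 1    [(1|27) = 1]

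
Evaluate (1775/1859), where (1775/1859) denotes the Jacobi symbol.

(1775/1859)
  = -(1859/1775)    [QR: both ≡ 3 mod 4, sign flips]
  = -(84/1775)    [1859 ≡ 84 mod 1775]
  = -(21/1775)    [1775 ≡ 7 mod 8 ⇒ (2/1775)^2 = +1]
  = -(1775/21)    [QR: 21 ≡ 1 mod 4, sign kept]
  = -(11/21)    [1775 ≡ 11 mod 21]
  = -(21/11)    [QR: 21 ≡ 1 mod 4, sign kept]
  = -(10/11)    [21 ≡ 10 mod 11]
  = (5/11)    [11 ≡ 3 mod 8 ⇒ (2/11) = -1]
  = (11/5)    [QR: 5 ≡ 1 mod 4, sign kept]
  = (1/5)    [11 ≡ 1 mod 5]
  = 1    [(1/5) = 1]

1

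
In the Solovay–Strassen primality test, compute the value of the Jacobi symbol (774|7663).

(774|7663)
  = (387|7663)    [7663 ≡ 7 mod 8 ⇒ (2|7663) = +1]
  = -(7663|387)    [QR: both ≡ 3 mod 4, sign flips]
  = -(310|387)    [7663 ≡ 310 mod 387]
  = (155|387)    [387 ≡ 3 mod 8 ⇒ (2|387) = -1]
  = -(387|155)    [QR: both ≡ 3 mod 4, sign flips]
  = -(77|155)    [387 ≡ 77 mod 155]
  = -(155|77)    [QR: 77 ≡ 1 mod 4, sign kept]
  = -(1|77)    [155 ≡ 1 mod 77]
  = -1    [(1|77) = 1]

-1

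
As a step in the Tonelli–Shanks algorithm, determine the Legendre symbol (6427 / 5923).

Reduce the numerator: 6427 ≡ 504 (mod 5923), so (6427 / 5923) = (504 / 5923).
Factor out 2: 504 = 2^3·63. Since 5923 ≡ 3 (mod 8), (2 / 5923) = -1, and (2 / 5923)^3 = -1. Now have -(63 / 5923).
Both 63 ≡ 3 and 5923 ≡ 3 (mod 4), so reciprocity gives (63 / 5923) = -(5923 / 63). Reduce: 5923 ≡ 1 (mod 63). Now have (1 / 63).
(1 / 63) = 1. Collecting the sign factors: 1.

1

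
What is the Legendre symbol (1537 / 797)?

1

Reduce the numerator: 1537 ≡ 740 (mod 797), so (1537 / 797) = (740 / 797).
Factor out 2: 740 = 2^2·185. Since 797 ≡ 5 (mod 8), (2 / 797) = -1, and (2 / 797)^2 = +1. Now have (185 / 797).
185 ≡ 1 (mod 4), so quadratic reciprocity gives (185 / 797) = (797 / 185). Reduce: 797 ≡ 57 (mod 185). Now have (57 / 185).
57 ≡ 1 (mod 4), so quadratic reciprocity gives (57 / 185) = (185 / 57). Reduce: 185 ≡ 14 (mod 57). Now have (14 / 57).
Factor out 2: 14 = 2·7. Since 57 ≡ 1 (mod 8), (2 / 57) = +1. Now have (7 / 57).
57 ≡ 1 (mod 4), so quadratic reciprocity gives (7 / 57) = (57 / 7). Reduce: 57 ≡ 1 (mod 7). Now have (1 / 7).
(1 / 7) = 1. Collecting the sign factors: 1.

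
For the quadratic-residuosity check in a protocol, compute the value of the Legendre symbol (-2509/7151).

Pull out -1: (-2509/7151) = (-1/7151)·(2509/7151). Since 7151 ≡ 3 (mod 4), (-1/7151) = -1. Now have -(2509/7151).
2509 ≡ 1 (mod 4), so quadratic reciprocity gives (2509/7151) = (7151/2509). Reduce: 7151 ≡ 2133 (mod 2509). Now have -(2133/2509).
2133 ≡ 1 (mod 4), so quadratic reciprocity gives (2133/2509) = (2509/2133). Reduce: 2509 ≡ 376 (mod 2133). Now have -(376/2133).
Factor out 2: 376 = 2^3·47. Since 2133 ≡ 5 (mod 8), (2/2133) = -1, and (2/2133)^3 = -1. Now have (47/2133).
2133 ≡ 1 (mod 4), so quadratic reciprocity gives (47/2133) = (2133/47). Reduce: 2133 ≡ 18 (mod 47). Now have (18/47).
Factor out 2: 18 = 2·9. Since 47 ≡ 7 (mod 8), (2/47) = +1. Now have (9/47).
9 ≡ 1 (mod 4), so quadratic reciprocity gives (9/47) = (47/9). Reduce: 47 ≡ 2 (mod 9). Now have (2/9).
Factor out 2: 2 = 2. Since 9 ≡ 1 (mod 8), (2/9) = +1. Now have (1/9).
(1/9) = 1. Collecting the sign factors: 1.

1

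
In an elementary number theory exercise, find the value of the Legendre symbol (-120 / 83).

-1

Reduce the numerator: -120 ≡ 46 (mod 83), so (-120 / 83) = (46 / 83).
Factor out 2: 46 = 2·23. Since 83 ≡ 3 (mod 8), (2 / 83) = -1. Now have -(23 / 83).
Both 23 ≡ 3 and 83 ≡ 3 (mod 4), so reciprocity gives (23 / 83) = -(83 / 23). Reduce: 83 ≡ 14 (mod 23). Now have (14 / 23).
Factor out 2: 14 = 2·7. Since 23 ≡ 7 (mod 8), (2 / 23) = +1. Now have (7 / 23).
Both 7 ≡ 3 and 23 ≡ 3 (mod 4), so reciprocity gives (7 / 23) = -(23 / 7). Reduce: 23 ≡ 2 (mod 7). Now have -(2 / 7).
Factor out 2: 2 = 2. Since 7 ≡ 7 (mod 8), (2 / 7) = +1. Now have -(1 / 7).
(1 / 7) = 1. Collecting the sign factors: -1.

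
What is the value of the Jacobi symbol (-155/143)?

(-155/143)
  = -(155/143)    [143 ≡ 3 mod 4 ⇒ (-1/143) = -1]
  = -(12/143)    [155 ≡ 12 mod 143]
  = -(3/143)    [143 ≡ 7 mod 8 ⇒ (2/143)^2 = +1]
  = (143/3)    [QR: both ≡ 3 mod 4, sign flips]
  = (2/3)    [143 ≡ 2 mod 3]
  = -(1/3)    [3 ≡ 3 mod 8 ⇒ (2/3) = -1]
  = -1    [(1/3) = 1]

-1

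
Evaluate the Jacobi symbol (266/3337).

1

(266/3337)
  = (133/3337)    [3337 ≡ 1 mod 8 ⇒ (2/3337) = +1]
  = (3337/133)    [QR: 133 ≡ 1 mod 4, sign kept]
  = (12/133)    [3337 ≡ 12 mod 133]
  = (3/133)    [133 ≡ 5 mod 8 ⇒ (2/133)^2 = +1]
  = (133/3)    [QR: 133 ≡ 1 mod 4, sign kept]
  = (1/3)    [133 ≡ 1 mod 3]
  = 1    [(1/3) = 1]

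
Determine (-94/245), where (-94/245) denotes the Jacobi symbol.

1

Pull out -1: (-94/245) = (-1/245)·(94/245). Since 245 ≡ 1 (mod 4), (-1/245) = +1. Now have (94/245).
Factor out 2: 94 = 2·47. Since 245 ≡ 5 (mod 8), (2/245) = -1. Now have -(47/245).
245 ≡ 1 (mod 4), so quadratic reciprocity gives (47/245) = (245/47). Reduce: 245 ≡ 10 (mod 47). Now have -(10/47).
Factor out 2: 10 = 2·5. Since 47 ≡ 7 (mod 8), (2/47) = +1. Now have -(5/47).
5 ≡ 1 (mod 4), so quadratic reciprocity gives (5/47) = (47/5). Reduce: 47 ≡ 2 (mod 5). Now have -(2/5).
Factor out 2: 2 = 2. Since 5 ≡ 5 (mod 8), (2/5) = -1. Now have (1/5).
(1/5) = 1. Collecting the sign factors: 1.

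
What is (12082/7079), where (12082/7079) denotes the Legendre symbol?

-1

(12082/7079)
  = (5003/7079)    [12082 ≡ 5003 mod 7079]
  = -(7079/5003)    [QR: both ≡ 3 mod 4, sign flips]
  = -(2076/5003)    [7079 ≡ 2076 mod 5003]
  = -(519/5003)    [5003 ≡ 3 mod 8 ⇒ (2/5003)^2 = +1]
  = (5003/519)    [QR: both ≡ 3 mod 4, sign flips]
  = (332/519)    [5003 ≡ 332 mod 519]
  = (83/519)    [519 ≡ 7 mod 8 ⇒ (2/519)^2 = +1]
  = -(519/83)    [QR: both ≡ 3 mod 4, sign flips]
  = -(21/83)    [519 ≡ 21 mod 83]
  = -(83/21)    [QR: 21 ≡ 1 mod 4, sign kept]
  = -(20/21)    [83 ≡ 20 mod 21]
  = -(5/21)    [21 ≡ 5 mod 8 ⇒ (2/21)^2 = +1]
  = -(21/5)    [QR: 5 ≡ 1 mod 4, sign kept]
  = -(1/5)    [21 ≡ 1 mod 5]
  = -1    [(1/5) = 1]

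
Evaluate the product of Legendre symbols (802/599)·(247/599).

1

By multiplicativity, (802·247/599) = (802/599)·(247/599).
First factor (802/599):
(802/599)
  = (203/599)    [802 ≡ 203 mod 599]
  = -(599/203)    [QR: both ≡ 3 mod 4, sign flips]
  = -(193/203)    [599 ≡ 193 mod 203]
  = -(203/193)    [QR: 193 ≡ 1 mod 4, sign kept]
  = -(10/193)    [203 ≡ 10 mod 193]
  = -(5/193)    [193 ≡ 1 mod 8 ⇒ (2/193) = +1]
  = -(193/5)    [QR: 5 ≡ 1 mod 4, sign kept]
  = -(3/5)    [193 ≡ 3 mod 5]
  = -(5/3)    [QR: 5 ≡ 1 mod 4, sign kept]
  = -(2/3)    [5 ≡ 2 mod 3]
  = (1/3)    [3 ≡ 3 mod 8 ⇒ (2/3) = -1]
  = 1    [(1/3) = 1]
Second factor (247/599):
(247/599)
  = -(599/247)    [QR: both ≡ 3 mod 4, sign flips]
  = -(105/247)    [599 ≡ 105 mod 247]
  = -(247/105)    [QR: 105 ≡ 1 mod 4, sign kept]
  = -(37/105)    [247 ≡ 37 mod 105]
  = -(105/37)    [QR: 37 ≡ 1 mod 4, sign kept]
  = -(31/37)    [105 ≡ 31 mod 37]
  = -(37/31)    [QR: 37 ≡ 1 mod 4, sign kept]
  = -(6/31)    [37 ≡ 6 mod 31]
  = -(3/31)    [31 ≡ 7 mod 8 ⇒ (2/31) = +1]
  = (31/3)    [QR: both ≡ 3 mod 4, sign flips]
  = (1/3)    [31 ≡ 1 mod 3]
  = 1    [(1/3) = 1]
Product: (1)·(1) = 1.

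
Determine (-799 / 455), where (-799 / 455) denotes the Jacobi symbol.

Reduce the numerator: -799 ≡ 111 (mod 455), so (-799 / 455) = (111 / 455).
Both 111 ≡ 3 and 455 ≡ 3 (mod 4), so reciprocity gives (111 / 455) = -(455 / 111). Reduce: 455 ≡ 11 (mod 111). Now have -(11 / 111).
Both 11 ≡ 3 and 111 ≡ 3 (mod 4), so reciprocity gives (11 / 111) = -(111 / 11). Reduce: 111 ≡ 1 (mod 11). Now have (1 / 11).
(1 / 11) = 1. Collecting the sign factors: 1.

1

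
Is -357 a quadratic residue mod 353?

(-357/353)
  = (349/353)    [-357 ≡ 349 mod 353]
  = (353/349)    [QR: 349 ≡ 1 mod 4, sign kept]
  = (4/349)    [353 ≡ 4 mod 349]
  = (1/349)    [349 ≡ 5 mod 8 ⇒ (2/349)^2 = +1]
  = 1    [(1/349) = 1]
(-357/353) = 1, and 353 is prime, so -357 is a quadratic residue mod 353.

yes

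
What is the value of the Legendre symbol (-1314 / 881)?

-1

(-1314 / 881)
  = (448 / 881)    [-1314 ≡ 448 mod 881]
  = (7 / 881)    [881 ≡ 1 mod 8 ⇒ (2 / 881)^6 = +1]
  = (881 / 7)    [QR: 881 ≡ 1 mod 4, sign kept]
  = (6 / 7)    [881 ≡ 6 mod 7]
  = (3 / 7)    [7 ≡ 7 mod 8 ⇒ (2 / 7) = +1]
  = -(7 / 3)    [QR: both ≡ 3 mod 4, sign flips]
  = -(1 / 3)    [7 ≡ 1 mod 3]
  = -1    [(1 / 3) = 1]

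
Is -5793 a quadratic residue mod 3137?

no

(-5793/3137)
  = (5793/3137)    [3137 ≡ 1 mod 4 ⇒ (-1/3137) = +1]
  = (2656/3137)    [5793 ≡ 2656 mod 3137]
  = (83/3137)    [3137 ≡ 1 mod 8 ⇒ (2/3137)^5 = +1]
  = (3137/83)    [QR: 3137 ≡ 1 mod 4, sign kept]
  = (66/83)    [3137 ≡ 66 mod 83]
  = -(33/83)    [83 ≡ 3 mod 8 ⇒ (2/83) = -1]
  = -(83/33)    [QR: 33 ≡ 1 mod 4, sign kept]
  = -(17/33)    [83 ≡ 17 mod 33]
  = -(33/17)    [QR: 17 ≡ 1 mod 4, sign kept]
  = -(16/17)    [33 ≡ 16 mod 17]
  = -(1/17)    [17 ≡ 1 mod 8 ⇒ (2/17)^4 = +1]
  = -1    [(1/17) = 1]
(-5793/3137) = -1, and 3137 is prime, so -5793 is not a quadratic residue mod 3137.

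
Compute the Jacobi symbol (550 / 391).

(550 / 391)
  = (159 / 391)    [550 ≡ 159 mod 391]
  = -(391 / 159)    [QR: both ≡ 3 mod 4, sign flips]
  = -(73 / 159)    [391 ≡ 73 mod 159]
  = -(159 / 73)    [QR: 73 ≡ 1 mod 4, sign kept]
  = -(13 / 73)    [159 ≡ 13 mod 73]
  = -(73 / 13)    [QR: 13 ≡ 1 mod 4, sign kept]
  = -(8 / 13)    [73 ≡ 8 mod 13]
  = (1 / 13)    [13 ≡ 5 mod 8 ⇒ (2 / 13)^3 = -1]
  = 1    [(1 / 13) = 1]

1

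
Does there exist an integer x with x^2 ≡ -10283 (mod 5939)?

Reduce the numerator: -10283 ≡ 1595 (mod 5939), so (-10283/5939) = (1595/5939).
Both 1595 ≡ 3 and 5939 ≡ 3 (mod 4), so reciprocity gives (1595/5939) = -(5939/1595). Reduce: 5939 ≡ 1154 (mod 1595). Now have -(1154/1595).
Factor out 2: 1154 = 2·577. Since 1595 ≡ 3 (mod 8), (2/1595) = -1. Now have (577/1595).
577 ≡ 1 (mod 4), so quadratic reciprocity gives (577/1595) = (1595/577). Reduce: 1595 ≡ 441 (mod 577). Now have (441/577).
441 ≡ 1 (mod 4), so quadratic reciprocity gives (441/577) = (577/441). Reduce: 577 ≡ 136 (mod 441). Now have (136/441).
Factor out 2: 136 = 2^3·17. Since 441 ≡ 1 (mod 8), (2/441) = +1, and (2/441)^3 = +1. Now have (17/441).
17 ≡ 1 (mod 4), so quadratic reciprocity gives (17/441) = (441/17). Reduce: 441 ≡ 16 (mod 17). Now have (16/17).
Factor out 2: 16 = 2^4. Since 17 ≡ 1 (mod 8), (2/17) = +1, and (2/17)^4 = +1. Now have (1/17).
(1/17) = 1. Collecting the sign factors: 1.
The Legendre symbol is 1, so x^2 ≡ -10283 (mod 5939) has solution.

yes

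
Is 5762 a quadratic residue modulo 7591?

(5762/7591)
  = (2881/7591)    [7591 ≡ 7 mod 8 ⇒ (2/7591) = +1]
  = (7591/2881)    [QR: 2881 ≡ 1 mod 4, sign kept]
  = (1829/2881)    [7591 ≡ 1829 mod 2881]
  = (2881/1829)    [QR: 1829 ≡ 1 mod 4, sign kept]
  = (1052/1829)    [2881 ≡ 1052 mod 1829]
  = (263/1829)    [1829 ≡ 5 mod 8 ⇒ (2/1829)^2 = +1]
  = (1829/263)    [QR: 1829 ≡ 1 mod 4, sign kept]
  = (251/263)    [1829 ≡ 251 mod 263]
  = -(263/251)    [QR: both ≡ 3 mod 4, sign flips]
  = -(12/251)    [263 ≡ 12 mod 251]
  = -(3/251)    [251 ≡ 3 mod 8 ⇒ (2/251)^2 = +1]
  = (251/3)    [QR: both ≡ 3 mod 4, sign flips]
  = (2/3)    [251 ≡ 2 mod 3]
  = -(1/3)    [3 ≡ 3 mod 8 ⇒ (2/3) = -1]
  = -1    [(1/3) = 1]
(5762/7591) = -1, and 7591 is prime, so 5762 is not a quadratic residue mod 7591.

no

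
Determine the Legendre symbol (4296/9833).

Factor out 2: 4296 = 2^3·537. Since 9833 ≡ 1 (mod 8), (2/9833) = +1, and (2/9833)^3 = +1. Now have (537/9833).
537 ≡ 1 (mod 4), so quadratic reciprocity gives (537/9833) = (9833/537). Reduce: 9833 ≡ 167 (mod 537). Now have (167/537).
537 ≡ 1 (mod 4), so quadratic reciprocity gives (167/537) = (537/167). Reduce: 537 ≡ 36 (mod 167). Now have (36/167).
Factor out 2: 36 = 2^2·9. Since 167 ≡ 7 (mod 8), (2/167) = +1, and (2/167)^2 = +1. Now have (9/167).
9 ≡ 1 (mod 4), so quadratic reciprocity gives (9/167) = (167/9). Reduce: 167 ≡ 5 (mod 9). Now have (5/9).
5 ≡ 1 (mod 4), so quadratic reciprocity gives (5/9) = (9/5). Reduce: 9 ≡ 4 (mod 5). Now have (4/5).
Factor out 2: 4 = 2^2. Since 5 ≡ 5 (mod 8), (2/5) = -1, and (2/5)^2 = +1. Now have (1/5).
(1/5) = 1. Collecting the sign factors: 1.

1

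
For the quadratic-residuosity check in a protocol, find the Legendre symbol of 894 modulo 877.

(894/877)
  = (17/877)    [894 ≡ 17 mod 877]
  = (877/17)    [QR: 17 ≡ 1 mod 4, sign kept]
  = (10/17)    [877 ≡ 10 mod 17]
  = (5/17)    [17 ≡ 1 mod 8 ⇒ (2/17) = +1]
  = (17/5)    [QR: 5 ≡ 1 mod 4, sign kept]
  = (2/5)    [17 ≡ 2 mod 5]
  = -(1/5)    [5 ≡ 5 mod 8 ⇒ (2/5) = -1]
  = -1    [(1/5) = 1]

-1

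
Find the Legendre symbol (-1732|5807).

1

Reduce the numerator: -1732 ≡ 4075 (mod 5807), so (-1732|5807) = (4075|5807).
Both 4075 ≡ 3 and 5807 ≡ 3 (mod 4), so reciprocity gives (4075|5807) = -(5807|4075). Reduce: 5807 ≡ 1732 (mod 4075). Now have -(1732|4075).
Factor out 2: 1732 = 2^2·433. Since 4075 ≡ 3 (mod 8), (2|4075) = -1, and (2|4075)^2 = +1. Now have -(433|4075).
433 ≡ 1 (mod 4), so quadratic reciprocity gives (433|4075) = (4075|433). Reduce: 4075 ≡ 178 (mod 433). Now have -(178|433).
Factor out 2: 178 = 2·89. Since 433 ≡ 1 (mod 8), (2|433) = +1. Now have -(89|433).
89 ≡ 1 (mod 4), so quadratic reciprocity gives (89|433) = (433|89). Reduce: 433 ≡ 77 (mod 89). Now have -(77|89).
77 ≡ 1 (mod 4), so quadratic reciprocity gives (77|89) = (89|77). Reduce: 89 ≡ 12 (mod 77). Now have -(12|77).
Factor out 2: 12 = 2^2·3. Since 77 ≡ 5 (mod 8), (2|77) = -1, and (2|77)^2 = +1. Now have -(3|77).
77 ≡ 1 (mod 4), so quadratic reciprocity gives (3|77) = (77|3). Reduce: 77 ≡ 2 (mod 3). Now have -(2|3).
Factor out 2: 2 = 2. Since 3 ≡ 3 (mod 8), (2|3) = -1. Now have (1|3).
(1|3) = 1. Collecting the sign factors: 1.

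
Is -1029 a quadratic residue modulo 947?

Pull out -1: (-1029|947) = (-1|947)·(1029|947). Since 947 ≡ 3 (mod 4), (-1|947) = -1. Now have -(1029|947).
Reduce the numerator: 1029 ≡ 82 (mod 947), so (1029|947) = (82|947).
Factor out 2: 82 = 2·41. Since 947 ≡ 3 (mod 8), (2|947) = -1. Now have (41|947).
41 ≡ 1 (mod 4), so quadratic reciprocity gives (41|947) = (947|41). Reduce: 947 ≡ 4 (mod 41). Now have (4|41).
Factor out 2: 4 = 2^2. Since 41 ≡ 1 (mod 8), (2|41) = +1, and (2|41)^2 = +1. Now have (1|41).
(1|41) = 1. Collecting the sign factors: 1.
(-1029|947) = 1, and 947 is prime, so -1029 is a quadratic residue mod 947.

yes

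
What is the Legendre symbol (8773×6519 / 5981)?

-1

By multiplicativity, (8773·6519 / 5981) = (8773 / 5981)·(6519 / 5981).
First factor (8773 / 5981):
Reduce the numerator: 8773 ≡ 2792 (mod 5981), so (8773 / 5981) = (2792 / 5981).
Factor out 2: 2792 = 2^3·349. Since 5981 ≡ 5 (mod 8), (2 / 5981) = -1, and (2 / 5981)^3 = -1. Now have -(349 / 5981).
349 ≡ 1 (mod 4), so quadratic reciprocity gives (349 / 5981) = (5981 / 349). Reduce: 5981 ≡ 48 (mod 349). Now have -(48 / 349).
Factor out 2: 48 = 2^4·3. Since 349 ≡ 5 (mod 8), (2 / 349) = -1, and (2 / 349)^4 = +1. Now have -(3 / 349).
349 ≡ 1 (mod 4), so quadratic reciprocity gives (3 / 349) = (349 / 3). Reduce: 349 ≡ 1 (mod 3). Now have -(1 / 3).
(1 / 3) = 1. Collecting the sign factors: -1.
Second factor (6519 / 5981):
Reduce the numerator: 6519 ≡ 538 (mod 5981), so (6519 / 5981) = (538 / 5981).
Factor out 2: 538 = 2·269. Since 5981 ≡ 5 (mod 8), (2 / 5981) = -1. Now have -(269 / 5981).
269 ≡ 1 (mod 4), so quadratic reciprocity gives (269 / 5981) = (5981 / 269). Reduce: 5981 ≡ 63 (mod 269). Now have -(63 / 269).
269 ≡ 1 (mod 4), so quadratic reciprocity gives (63 / 269) = (269 / 63). Reduce: 269 ≡ 17 (mod 63). Now have -(17 / 63).
17 ≡ 1 (mod 4), so quadratic reciprocity gives (17 / 63) = (63 / 17). Reduce: 63 ≡ 12 (mod 17). Now have -(12 / 17).
Factor out 2: 12 = 2^2·3. Since 17 ≡ 1 (mod 8), (2 / 17) = +1, and (2 / 17)^2 = +1. Now have -(3 / 17).
17 ≡ 1 (mod 4), so quadratic reciprocity gives (3 / 17) = (17 / 3). Reduce: 17 ≡ 2 (mod 3). Now have -(2 / 3).
Factor out 2: 2 = 2. Since 3 ≡ 3 (mod 8), (2 / 3) = -1. Now have (1 / 3).
(1 / 3) = 1. Collecting the sign factors: 1.
Product: (-1)·(1) = -1.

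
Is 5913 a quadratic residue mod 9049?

(5913/9049)
  = (9049/5913)    [QR: 5913 ≡ 1 mod 4, sign kept]
  = (3136/5913)    [9049 ≡ 3136 mod 5913]
  = (49/5913)    [5913 ≡ 1 mod 8 ⇒ (2/5913)^6 = +1]
  = (5913/49)    [QR: 49 ≡ 1 mod 4, sign kept]
  = (33/49)    [5913 ≡ 33 mod 49]
  = (49/33)    [QR: 33 ≡ 1 mod 4, sign kept]
  = (16/33)    [49 ≡ 16 mod 33]
  = (1/33)    [33 ≡ 1 mod 8 ⇒ (2/33)^4 = +1]
  = 1    [(1/33) = 1]
(5913/9049) = 1, and 9049 is prime, so 5913 is a quadratic residue mod 9049.

yes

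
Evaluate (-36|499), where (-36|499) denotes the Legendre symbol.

-1

Reduce the numerator: -36 ≡ 463 (mod 499), so (-36|499) = (463|499).
Both 463 ≡ 3 and 499 ≡ 3 (mod 4), so reciprocity gives (463|499) = -(499|463). Reduce: 499 ≡ 36 (mod 463). Now have -(36|463).
Factor out 2: 36 = 2^2·9. Since 463 ≡ 7 (mod 8), (2|463) = +1, and (2|463)^2 = +1. Now have -(9|463).
9 ≡ 1 (mod 4), so quadratic reciprocity gives (9|463) = (463|9). Reduce: 463 ≡ 4 (mod 9). Now have -(4|9).
Factor out 2: 4 = 2^2. Since 9 ≡ 1 (mod 8), (2|9) = +1, and (2|9)^2 = +1. Now have -(1|9).
(1|9) = 1. Collecting the sign factors: -1.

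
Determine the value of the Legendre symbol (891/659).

1

(891/659)
  = (232/659)    [891 ≡ 232 mod 659]
  = -(29/659)    [659 ≡ 3 mod 8 ⇒ (2/659)^3 = -1]
  = -(659/29)    [QR: 29 ≡ 1 mod 4, sign kept]
  = -(21/29)    [659 ≡ 21 mod 29]
  = -(29/21)    [QR: 21 ≡ 1 mod 4, sign kept]
  = -(8/21)    [29 ≡ 8 mod 21]
  = (1/21)    [21 ≡ 5 mod 8 ⇒ (2/21)^3 = -1]
  = 1    [(1/21) = 1]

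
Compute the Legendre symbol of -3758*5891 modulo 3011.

1

By multiplicativity, (-3758·5891 / 3011) = (-3758 / 3011)·(5891 / 3011).
First factor (-3758 / 3011):
Reduce the numerator: -3758 ≡ 2264 (mod 3011), so (-3758 / 3011) = (2264 / 3011).
Factor out 2: 2264 = 2^3·283. Since 3011 ≡ 3 (mod 8), (2 / 3011) = -1, and (2 / 3011)^3 = -1. Now have -(283 / 3011).
Both 283 ≡ 3 and 3011 ≡ 3 (mod 4), so reciprocity gives (283 / 3011) = -(3011 / 283). Reduce: 3011 ≡ 181 (mod 283). Now have (181 / 283).
181 ≡ 1 (mod 4), so quadratic reciprocity gives (181 / 283) = (283 / 181). Reduce: 283 ≡ 102 (mod 181). Now have (102 / 181).
Factor out 2: 102 = 2·51. Since 181 ≡ 5 (mod 8), (2 / 181) = -1. Now have -(51 / 181).
181 ≡ 1 (mod 4), so quadratic reciprocity gives (51 / 181) = (181 / 51). Reduce: 181 ≡ 28 (mod 51). Now have -(28 / 51).
Factor out 2: 28 = 2^2·7. Since 51 ≡ 3 (mod 8), (2 / 51) = -1, and (2 / 51)^2 = +1. Now have -(7 / 51).
Both 7 ≡ 3 and 51 ≡ 3 (mod 4), so reciprocity gives (7 / 51) = -(51 / 7). Reduce: 51 ≡ 2 (mod 7). Now have (2 / 7).
Factor out 2: 2 = 2. Since 7 ≡ 7 (mod 8), (2 / 7) = +1. Now have (1 / 7).
(1 / 7) = 1. Collecting the sign factors: 1.
Second factor (5891 / 3011):
Reduce the numerator: 5891 ≡ 2880 (mod 3011), so (5891 / 3011) = (2880 / 3011).
Factor out 2: 2880 = 2^6·45. Since 3011 ≡ 3 (mod 8), (2 / 3011) = -1, and (2 / 3011)^6 = +1. Now have (45 / 3011).
45 ≡ 1 (mod 4), so quadratic reciprocity gives (45 / 3011) = (3011 / 45). Reduce: 3011 ≡ 41 (mod 45). Now have (41 / 45).
41 ≡ 1 (mod 4), so quadratic reciprocity gives (41 / 45) = (45 / 41). Reduce: 45 ≡ 4 (mod 41). Now have (4 / 41).
Factor out 2: 4 = 2^2. Since 41 ≡ 1 (mod 8), (2 / 41) = +1, and (2 / 41)^2 = +1. Now have (1 / 41).
(1 / 41) = 1. Collecting the sign factors: 1.
Product: (1)·(1) = 1.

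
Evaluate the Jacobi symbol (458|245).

Reduce the numerator: 458 ≡ 213 (mod 245), so (458|245) = (213|245).
213 ≡ 1 (mod 4), so quadratic reciprocity gives (213|245) = (245|213). Reduce: 245 ≡ 32 (mod 213). Now have (32|213).
Factor out 2: 32 = 2^5. Since 213 ≡ 5 (mod 8), (2|213) = -1, and (2|213)^5 = -1. Now have -(1|213).
(1|213) = 1. Collecting the sign factors: -1.

-1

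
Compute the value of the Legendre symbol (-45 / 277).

Reduce the numerator: -45 ≡ 232 (mod 277), so (-45 / 277) = (232 / 277).
Factor out 2: 232 = 2^3·29. Since 277 ≡ 5 (mod 8), (2 / 277) = -1, and (2 / 277)^3 = -1. Now have -(29 / 277).
29 ≡ 1 (mod 4), so quadratic reciprocity gives (29 / 277) = (277 / 29). Reduce: 277 ≡ 16 (mod 29). Now have -(16 / 29).
Factor out 2: 16 = 2^4. Since 29 ≡ 5 (mod 8), (2 / 29) = -1, and (2 / 29)^4 = +1. Now have -(1 / 29).
(1 / 29) = 1. Collecting the sign factors: -1.

-1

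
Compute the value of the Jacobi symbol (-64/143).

(-64/143)
  = -(64/143)    [143 ≡ 3 mod 4 ⇒ (-1/143) = -1]
  = -(1/143)    [143 ≡ 7 mod 8 ⇒ (2/143)^6 = +1]
  = -1    [(1/143) = 1]

-1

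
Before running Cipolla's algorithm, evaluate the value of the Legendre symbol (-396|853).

Pull out -1: (-396|853) = (-1|853)·(396|853). Since 853 ≡ 1 (mod 4), (-1|853) = +1. Now have (396|853).
Factor out 2: 396 = 2^2·99. Since 853 ≡ 5 (mod 8), (2|853) = -1, and (2|853)^2 = +1. Now have (99|853).
853 ≡ 1 (mod 4), so quadratic reciprocity gives (99|853) = (853|99). Reduce: 853 ≡ 61 (mod 99). Now have (61|99).
61 ≡ 1 (mod 4), so quadratic reciprocity gives (61|99) = (99|61). Reduce: 99 ≡ 38 (mod 61). Now have (38|61).
Factor out 2: 38 = 2·19. Since 61 ≡ 5 (mod 8), (2|61) = -1. Now have -(19|61).
61 ≡ 1 (mod 4), so quadratic reciprocity gives (19|61) = (61|19). Reduce: 61 ≡ 4 (mod 19). Now have -(4|19).
Factor out 2: 4 = 2^2. Since 19 ≡ 3 (mod 8), (2|19) = -1, and (2|19)^2 = +1. Now have -(1|19).
(1|19) = 1. Collecting the sign factors: -1.

-1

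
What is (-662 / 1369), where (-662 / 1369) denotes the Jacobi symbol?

(-662 / 1369)
  = (707 / 1369)    [-662 ≡ 707 mod 1369]
  = (1369 / 707)    [QR: 1369 ≡ 1 mod 4, sign kept]
  = (662 / 707)    [1369 ≡ 662 mod 707]
  = -(331 / 707)    [707 ≡ 3 mod 8 ⇒ (2 / 707) = -1]
  = (707 / 331)    [QR: both ≡ 3 mod 4, sign flips]
  = (45 / 331)    [707 ≡ 45 mod 331]
  = (331 / 45)    [QR: 45 ≡ 1 mod 4, sign kept]
  = (16 / 45)    [331 ≡ 16 mod 45]
  = (1 / 45)    [45 ≡ 5 mod 8 ⇒ (2 / 45)^4 = +1]
  = 1    [(1 / 45) = 1]

1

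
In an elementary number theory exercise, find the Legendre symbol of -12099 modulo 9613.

(-12099/9613)
  = (7127/9613)    [-12099 ≡ 7127 mod 9613]
  = (9613/7127)    [QR: 9613 ≡ 1 mod 4, sign kept]
  = (2486/7127)    [9613 ≡ 2486 mod 7127]
  = (1243/7127)    [7127 ≡ 7 mod 8 ⇒ (2/7127) = +1]
  = -(7127/1243)    [QR: both ≡ 3 mod 4, sign flips]
  = -(912/1243)    [7127 ≡ 912 mod 1243]
  = -(57/1243)    [1243 ≡ 3 mod 8 ⇒ (2/1243)^4 = +1]
  = -(1243/57)    [QR: 57 ≡ 1 mod 4, sign kept]
  = -(46/57)    [1243 ≡ 46 mod 57]
  = -(23/57)    [57 ≡ 1 mod 8 ⇒ (2/57) = +1]
  = -(57/23)    [QR: 57 ≡ 1 mod 4, sign kept]
  = -(11/23)    [57 ≡ 11 mod 23]
  = (23/11)    [QR: both ≡ 3 mod 4, sign flips]
  = (1/11)    [23 ≡ 1 mod 11]
  = 1    [(1/11) = 1]

1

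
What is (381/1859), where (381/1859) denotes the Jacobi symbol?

-1

(381/1859)
  = (1859/381)    [QR: 381 ≡ 1 mod 4, sign kept]
  = (335/381)    [1859 ≡ 335 mod 381]
  = (381/335)    [QR: 381 ≡ 1 mod 4, sign kept]
  = (46/335)    [381 ≡ 46 mod 335]
  = (23/335)    [335 ≡ 7 mod 8 ⇒ (2/335) = +1]
  = -(335/23)    [QR: both ≡ 3 mod 4, sign flips]
  = -(13/23)    [335 ≡ 13 mod 23]
  = -(23/13)    [QR: 13 ≡ 1 mod 4, sign kept]
  = -(10/13)    [23 ≡ 10 mod 13]
  = (5/13)    [13 ≡ 5 mod 8 ⇒ (2/13) = -1]
  = (13/5)    [QR: 5 ≡ 1 mod 4, sign kept]
  = (3/5)    [13 ≡ 3 mod 5]
  = (5/3)    [QR: 5 ≡ 1 mod 4, sign kept]
  = (2/3)    [5 ≡ 2 mod 3]
  = -(1/3)    [3 ≡ 3 mod 8 ⇒ (2/3) = -1]
  = -1    [(1/3) = 1]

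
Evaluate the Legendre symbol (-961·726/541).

-1

By multiplicativity, (-961·726/541) = (-961/541)·(726/541).
First factor (-961/541):
(-961/541)
  = (961/541)    [541 ≡ 1 mod 4 ⇒ (-1/541) = +1]
  = (420/541)    [961 ≡ 420 mod 541]
  = (105/541)    [541 ≡ 5 mod 8 ⇒ (2/541)^2 = +1]
  = (541/105)    [QR: 105 ≡ 1 mod 4, sign kept]
  = (16/105)    [541 ≡ 16 mod 105]
  = (1/105)    [105 ≡ 1 mod 8 ⇒ (2/105)^4 = +1]
  = 1    [(1/105) = 1]
Second factor (726/541):
(726/541)
  = (185/541)    [726 ≡ 185 mod 541]
  = (541/185)    [QR: 185 ≡ 1 mod 4, sign kept]
  = (171/185)    [541 ≡ 171 mod 185]
  = (185/171)    [QR: 185 ≡ 1 mod 4, sign kept]
  = (14/171)    [185 ≡ 14 mod 171]
  = -(7/171)    [171 ≡ 3 mod 8 ⇒ (2/171) = -1]
  = (171/7)    [QR: both ≡ 3 mod 4, sign flips]
  = (3/7)    [171 ≡ 3 mod 7]
  = -(7/3)    [QR: both ≡ 3 mod 4, sign flips]
  = -(1/3)    [7 ≡ 1 mod 3]
  = -1    [(1/3) = 1]
Product: (1)·(-1) = -1.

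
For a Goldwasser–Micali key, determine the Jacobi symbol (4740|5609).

Factor out 2: 4740 = 2^2·1185. Since 5609 ≡ 1 (mod 8), (2|5609) = +1, and (2|5609)^2 = +1. Now have (1185|5609).
1185 ≡ 1 (mod 4), so quadratic reciprocity gives (1185|5609) = (5609|1185). Reduce: 5609 ≡ 869 (mod 1185). Now have (869|1185).
869 ≡ 1 (mod 4), so quadratic reciprocity gives (869|1185) = (1185|869). Reduce: 1185 ≡ 316 (mod 869). Now have (316|869).
Factor out 2: 316 = 2^2·79. Since 869 ≡ 5 (mod 8), (2|869) = -1, and (2|869)^2 = +1. Now have (79|869).
869 ≡ 1 (mod 4), so quadratic reciprocity gives (79|869) = (869|79). Reduce: 869 ≡ 0 (mod 79). Now have (0|79).
The numerator is now 0 with denominator 79 > 1: the symbol is 0.

0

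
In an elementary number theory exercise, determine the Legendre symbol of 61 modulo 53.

-1

Reduce the numerator: 61 ≡ 8 (mod 53), so (61 / 53) = (8 / 53).
Factor out 2: 8 = 2^3. Since 53 ≡ 5 (mod 8), (2 / 53) = -1, and (2 / 53)^3 = -1. Now have -(1 / 53).
(1 / 53) = 1. Collecting the sign factors: -1.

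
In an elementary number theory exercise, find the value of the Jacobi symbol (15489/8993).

1

Reduce the numerator: 15489 ≡ 6496 (mod 8993), so (15489/8993) = (6496/8993).
Factor out 2: 6496 = 2^5·203. Since 8993 ≡ 1 (mod 8), (2/8993) = +1, and (2/8993)^5 = +1. Now have (203/8993).
8993 ≡ 1 (mod 4), so quadratic reciprocity gives (203/8993) = (8993/203). Reduce: 8993 ≡ 61 (mod 203). Now have (61/203).
61 ≡ 1 (mod 4), so quadratic reciprocity gives (61/203) = (203/61). Reduce: 203 ≡ 20 (mod 61). Now have (20/61).
Factor out 2: 20 = 2^2·5. Since 61 ≡ 5 (mod 8), (2/61) = -1, and (2/61)^2 = +1. Now have (5/61).
5 ≡ 1 (mod 4), so quadratic reciprocity gives (5/61) = (61/5). Reduce: 61 ≡ 1 (mod 5). Now have (1/5).
(1/5) = 1. Collecting the sign factors: 1.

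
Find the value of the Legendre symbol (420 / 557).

1

Factor out 2: 420 = 2^2·105. Since 557 ≡ 5 (mod 8), (2 / 557) = -1, and (2 / 557)^2 = +1. Now have (105 / 557).
105 ≡ 1 (mod 4), so quadratic reciprocity gives (105 / 557) = (557 / 105). Reduce: 557 ≡ 32 (mod 105). Now have (32 / 105).
Factor out 2: 32 = 2^5. Since 105 ≡ 1 (mod 8), (2 / 105) = +1, and (2 / 105)^5 = +1. Now have (1 / 105).
(1 / 105) = 1. Collecting the sign factors: 1.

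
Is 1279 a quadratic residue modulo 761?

(1279|761)
  = (518|761)    [1279 ≡ 518 mod 761]
  = (259|761)    [761 ≡ 1 mod 8 ⇒ (2|761) = +1]
  = (761|259)    [QR: 761 ≡ 1 mod 4, sign kept]
  = (243|259)    [761 ≡ 243 mod 259]
  = -(259|243)    [QR: both ≡ 3 mod 4, sign flips]
  = -(16|243)    [259 ≡ 16 mod 243]
  = -(1|243)    [243 ≡ 3 mod 8 ⇒ (2|243)^4 = +1]
  = -1    [(1|243) = 1]
(1279|761) = -1, and 761 is prime, so 1279 is not a quadratic residue mod 761.

no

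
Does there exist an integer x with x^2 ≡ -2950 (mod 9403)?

(-2950/9403)
  = -(2950/9403)    [9403 ≡ 3 mod 4 ⇒ (-1/9403) = -1]
  = (1475/9403)    [9403 ≡ 3 mod 8 ⇒ (2/9403) = -1]
  = -(9403/1475)    [QR: both ≡ 3 mod 4, sign flips]
  = -(553/1475)    [9403 ≡ 553 mod 1475]
  = -(1475/553)    [QR: 553 ≡ 1 mod 4, sign kept]
  = -(369/553)    [1475 ≡ 369 mod 553]
  = -(553/369)    [QR: 369 ≡ 1 mod 4, sign kept]
  = -(184/369)    [553 ≡ 184 mod 369]
  = -(23/369)    [369 ≡ 1 mod 8 ⇒ (2/369)^3 = +1]
  = -(369/23)    [QR: 369 ≡ 1 mod 4, sign kept]
  = -(1/23)    [369 ≡ 1 mod 23]
  = -1    [(1/23) = 1]
(-2950/9403) = -1, and 9403 is prime, so -2950 is not a quadratic residue mod 9403.

no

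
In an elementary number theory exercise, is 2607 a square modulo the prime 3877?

no

3877 ≡ 1 (mod 4), so quadratic reciprocity gives (2607/3877) = (3877/2607). Reduce: 3877 ≡ 1270 (mod 2607). Now have (1270/2607).
Factor out 2: 1270 = 2·635. Since 2607 ≡ 7 (mod 8), (2/2607) = +1. Now have (635/2607).
Both 635 ≡ 3 and 2607 ≡ 3 (mod 4), so reciprocity gives (635/2607) = -(2607/635). Reduce: 2607 ≡ 67 (mod 635). Now have -(67/635).
Both 67 ≡ 3 and 635 ≡ 3 (mod 4), so reciprocity gives (67/635) = -(635/67). Reduce: 635 ≡ 32 (mod 67). Now have (32/67).
Factor out 2: 32 = 2^5. Since 67 ≡ 3 (mod 8), (2/67) = -1, and (2/67)^5 = -1. Now have -(1/67).
(1/67) = 1. Collecting the sign factors: -1.
(2607/3877) = -1, and 3877 is prime, so 2607 is not a quadratic residue mod 3877.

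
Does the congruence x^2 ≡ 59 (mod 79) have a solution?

no

Both 59 ≡ 3 and 79 ≡ 3 (mod 4), so reciprocity gives (59/79) = -(79/59). Reduce: 79 ≡ 20 (mod 59). Now have -(20/59).
Factor out 2: 20 = 2^2·5. Since 59 ≡ 3 (mod 8), (2/59) = -1, and (2/59)^2 = +1. Now have -(5/59).
5 ≡ 1 (mod 4), so quadratic reciprocity gives (5/59) = (59/5). Reduce: 59 ≡ 4 (mod 5). Now have -(4/5).
Factor out 2: 4 = 2^2. Since 5 ≡ 5 (mod 8), (2/5) = -1, and (2/5)^2 = +1. Now have -(1/5).
(1/5) = 1. Collecting the sign factors: -1.
The Legendre symbol is -1, so x^2 ≡ 59 (mod 79) has no solution.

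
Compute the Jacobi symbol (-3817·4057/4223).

-1

By multiplicativity, (-3817·4057/4223) = (-3817/4223)·(4057/4223).
First factor (-3817/4223):
(-3817/4223)
  = -(3817/4223)    [4223 ≡ 3 mod 4 ⇒ (-1/4223) = -1]
  = -(4223/3817)    [QR: 3817 ≡ 1 mod 4, sign kept]
  = -(406/3817)    [4223 ≡ 406 mod 3817]
  = -(203/3817)    [3817 ≡ 1 mod 8 ⇒ (2/3817) = +1]
  = -(3817/203)    [QR: 3817 ≡ 1 mod 4, sign kept]
  = -(163/203)    [3817 ≡ 163 mod 203]
  = (203/163)    [QR: both ≡ 3 mod 4, sign flips]
  = (40/163)    [203 ≡ 40 mod 163]
  = -(5/163)    [163 ≡ 3 mod 8 ⇒ (2/163)^3 = -1]
  = -(163/5)    [QR: 5 ≡ 1 mod 4, sign kept]
  = -(3/5)    [163 ≡ 3 mod 5]
  = -(5/3)    [QR: 5 ≡ 1 mod 4, sign kept]
  = -(2/3)    [5 ≡ 2 mod 3]
  = (1/3)    [3 ≡ 3 mod 8 ⇒ (2/3) = -1]
  = 1    [(1/3) = 1]
Second factor (4057/4223):
(4057/4223)
  = (4223/4057)    [QR: 4057 ≡ 1 mod 4, sign kept]
  = (166/4057)    [4223 ≡ 166 mod 4057]
  = (83/4057)    [4057 ≡ 1 mod 8 ⇒ (2/4057) = +1]
  = (4057/83)    [QR: 4057 ≡ 1 mod 4, sign kept]
  = (73/83)    [4057 ≡ 73 mod 83]
  = (83/73)    [QR: 73 ≡ 1 mod 4, sign kept]
  = (10/73)    [83 ≡ 10 mod 73]
  = (5/73)    [73 ≡ 1 mod 8 ⇒ (2/73) = +1]
  = (73/5)    [QR: 5 ≡ 1 mod 4, sign kept]
  = (3/5)    [73 ≡ 3 mod 5]
  = (5/3)    [QR: 5 ≡ 1 mod 4, sign kept]
  = (2/3)    [5 ≡ 2 mod 3]
  = -(1/3)    [3 ≡ 3 mod 8 ⇒ (2/3) = -1]
  = -1    [(1/3) = 1]
Product: (1)·(-1) = -1.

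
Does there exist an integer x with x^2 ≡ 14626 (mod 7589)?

no

(14626/7589)
  = (7037/7589)    [14626 ≡ 7037 mod 7589]
  = (7589/7037)    [QR: 7037 ≡ 1 mod 4, sign kept]
  = (552/7037)    [7589 ≡ 552 mod 7037]
  = -(69/7037)    [7037 ≡ 5 mod 8 ⇒ (2/7037)^3 = -1]
  = -(7037/69)    [QR: 69 ≡ 1 mod 4, sign kept]
  = -(68/69)    [7037 ≡ 68 mod 69]
  = -(17/69)    [69 ≡ 5 mod 8 ⇒ (2/69)^2 = +1]
  = -(69/17)    [QR: 17 ≡ 1 mod 4, sign kept]
  = -(1/17)    [69 ≡ 1 mod 17]
  = -1    [(1/17) = 1]
(14626/7589) = -1, and 7589 is prime, so 14626 is not a quadratic residue mod 7589.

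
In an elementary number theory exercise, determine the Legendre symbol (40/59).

Factor out 2: 40 = 2^3·5. Since 59 ≡ 3 (mod 8), (2/59) = -1, and (2/59)^3 = -1. Now have -(5/59).
5 ≡ 1 (mod 4), so quadratic reciprocity gives (5/59) = (59/5). Reduce: 59 ≡ 4 (mod 5). Now have -(4/5).
Factor out 2: 4 = 2^2. Since 5 ≡ 5 (mod 8), (2/5) = -1, and (2/5)^2 = +1. Now have -(1/5).
(1/5) = 1. Collecting the sign factors: -1.

-1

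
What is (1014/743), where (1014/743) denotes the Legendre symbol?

1

(1014/743)
  = (271/743)    [1014 ≡ 271 mod 743]
  = -(743/271)    [QR: both ≡ 3 mod 4, sign flips]
  = -(201/271)    [743 ≡ 201 mod 271]
  = -(271/201)    [QR: 201 ≡ 1 mod 4, sign kept]
  = -(70/201)    [271 ≡ 70 mod 201]
  = -(35/201)    [201 ≡ 1 mod 8 ⇒ (2/201) = +1]
  = -(201/35)    [QR: 201 ≡ 1 mod 4, sign kept]
  = -(26/35)    [201 ≡ 26 mod 35]
  = (13/35)    [35 ≡ 3 mod 8 ⇒ (2/35) = -1]
  = (35/13)    [QR: 13 ≡ 1 mod 4, sign kept]
  = (9/13)    [35 ≡ 9 mod 13]
  = (13/9)    [QR: 9 ≡ 1 mod 4, sign kept]
  = (4/9)    [13 ≡ 4 mod 9]
  = (1/9)    [9 ≡ 1 mod 8 ⇒ (2/9)^2 = +1]
  = 1    [(1/9) = 1]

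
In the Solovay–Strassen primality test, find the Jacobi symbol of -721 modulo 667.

Pull out -1: (-721/667) = (-1/667)·(721/667). Since 667 ≡ 3 (mod 4), (-1/667) = -1. Now have -(721/667).
Reduce the numerator: 721 ≡ 54 (mod 667), so (721/667) = (54/667).
Factor out 2: 54 = 2·27. Since 667 ≡ 3 (mod 8), (2/667) = -1. Now have (27/667).
Both 27 ≡ 3 and 667 ≡ 3 (mod 4), so reciprocity gives (27/667) = -(667/27). Reduce: 667 ≡ 19 (mod 27). Now have -(19/27).
Both 19 ≡ 3 and 27 ≡ 3 (mod 4), so reciprocity gives (19/27) = -(27/19). Reduce: 27 ≡ 8 (mod 19). Now have (8/19).
Factor out 2: 8 = 2^3. Since 19 ≡ 3 (mod 8), (2/19) = -1, and (2/19)^3 = -1. Now have -(1/19).
(1/19) = 1. Collecting the sign factors: -1.

-1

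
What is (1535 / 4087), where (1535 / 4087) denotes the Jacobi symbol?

(1535 / 4087)
  = -(4087 / 1535)    [QR: both ≡ 3 mod 4, sign flips]
  = -(1017 / 1535)    [4087 ≡ 1017 mod 1535]
  = -(1535 / 1017)    [QR: 1017 ≡ 1 mod 4, sign kept]
  = -(518 / 1017)    [1535 ≡ 518 mod 1017]
  = -(259 / 1017)    [1017 ≡ 1 mod 8 ⇒ (2 / 1017) = +1]
  = -(1017 / 259)    [QR: 1017 ≡ 1 mod 4, sign kept]
  = -(240 / 259)    [1017 ≡ 240 mod 259]
  = -(15 / 259)    [259 ≡ 3 mod 8 ⇒ (2 / 259)^4 = +1]
  = (259 / 15)    [QR: both ≡ 3 mod 4, sign flips]
  = (4 / 15)    [259 ≡ 4 mod 15]
  = (1 / 15)    [15 ≡ 7 mod 8 ⇒ (2 / 15)^2 = +1]
  = 1    [(1 / 15) = 1]

1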